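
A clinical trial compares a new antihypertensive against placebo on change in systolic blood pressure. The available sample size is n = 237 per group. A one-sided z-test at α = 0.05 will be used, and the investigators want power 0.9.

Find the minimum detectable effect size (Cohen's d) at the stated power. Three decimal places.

d ≈ 0.269

Required noncentrality: δ = z_{0.05} + z_{0.10} = 1.645 + 1.282 = 2.926.
δ = d·√(n/2) ⇒ d = δ/√(n/2) = 2.926/√(237/2) = 0.2688.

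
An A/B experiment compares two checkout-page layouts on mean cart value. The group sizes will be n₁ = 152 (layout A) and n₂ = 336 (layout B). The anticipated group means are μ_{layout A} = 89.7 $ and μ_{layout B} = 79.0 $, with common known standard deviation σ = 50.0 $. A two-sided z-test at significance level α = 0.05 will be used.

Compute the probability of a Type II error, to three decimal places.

β ≈ 0.409

Standardized effect: d = |μ_{layout A} − μ_{layout B}| / σ = |89.7 − 79.0| / 50.0 = 0.2140
Noncentrality parameter: δ = d / √(1/n₁ + 1/n₂) = 0.2140 / √(1/152 + 1/336) = 2.1892
Critical value for a two-sided test at α = 0.05: z_{α/2} = 1.960.
Power = Φ(δ − 1.960) + Φ(−δ − 1.960) = Φ(0.229) + Φ(-4.149) = 0.5907 + 0.0000 = 0.5907.
Type II error: β = 1 − power = 1 − 0.5907 = 0.4093.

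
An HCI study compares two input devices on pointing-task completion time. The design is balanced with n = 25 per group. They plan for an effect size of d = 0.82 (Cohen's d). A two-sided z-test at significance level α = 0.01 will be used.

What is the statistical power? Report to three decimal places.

Power ≈ 0.627

Noncentrality parameter: δ = d·√(n/2) = 0.82 × √(25/2) = 2.8991
Critical value for a two-sided test at α = 0.01: z_{α/2} = 2.576.
Power = Φ(δ − 2.576) + Φ(−δ − 2.576) = Φ(0.323) + Φ(-5.475) = 0.6268 + 0.0000 = 0.6268.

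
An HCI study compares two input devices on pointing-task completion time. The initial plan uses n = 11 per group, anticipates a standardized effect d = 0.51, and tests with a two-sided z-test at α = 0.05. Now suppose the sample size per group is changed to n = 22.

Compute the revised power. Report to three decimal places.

With n = 22 per group: δ = d·√(n/2) = 0.51 × √(22/2) = 1.6915. Critical value z_{0.025} = 1.960.
Revised power = Φ(δ − 1.960) + Φ(−δ − 1.960) = Φ(-0.268) + Φ(-3.651) = 0.3942 + 0.0001 = 0.3943.

Power ≈ 0.394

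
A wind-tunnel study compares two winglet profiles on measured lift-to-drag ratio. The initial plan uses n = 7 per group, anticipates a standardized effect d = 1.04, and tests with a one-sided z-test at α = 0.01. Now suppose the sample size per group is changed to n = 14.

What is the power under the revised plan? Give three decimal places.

Power ≈ 0.665

With n = 14 per group: δ = d·√(n/2) = 1.04 × √(14/2) = 2.7516. Critical value z_{0.01} = 2.326.
Revised power = P(Z > 2.326 − δ) = Φ(0.425) = 0.6647.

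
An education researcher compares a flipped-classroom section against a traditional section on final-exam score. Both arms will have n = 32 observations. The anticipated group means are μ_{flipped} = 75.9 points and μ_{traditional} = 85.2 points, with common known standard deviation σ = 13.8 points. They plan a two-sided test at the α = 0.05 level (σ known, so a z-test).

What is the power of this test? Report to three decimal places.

Power ≈ 0.769

Standardized effect: d = |μ_{flipped} − μ_{traditional}| / σ = |75.9 − 85.2| / 13.8 = 0.6739
Noncentrality parameter: δ = d·√(n/2) = 0.6739 × √(32/2) = 2.6957
Two-sided α = 0.05 → critical value z_{0.025} = 1.960.
Power = Φ(δ − 1.960) + Φ(−δ − 1.960) = Φ(0.736) + Φ(-4.656) = 0.7690 + 0.0000 = 0.7690.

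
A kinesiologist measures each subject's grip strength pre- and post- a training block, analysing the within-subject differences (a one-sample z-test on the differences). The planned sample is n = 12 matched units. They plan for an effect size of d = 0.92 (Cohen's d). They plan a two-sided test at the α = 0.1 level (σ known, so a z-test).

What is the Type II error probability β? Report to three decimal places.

β ≈ 0.062

Noncentrality parameter: δ = d·√n = 0.92 × √12 = 3.1870
Critical value for a two-sided test at α = 0.1: z_{α/2} = 1.645.
Power = Φ(δ − 1.645) + Φ(−δ − 1.645) = Φ(1.542) + Φ(-4.832) = 0.9385 + 0.0000 = 0.9385.
Type II error: β = 1 − power = 1 − 0.9385 = 0.0615.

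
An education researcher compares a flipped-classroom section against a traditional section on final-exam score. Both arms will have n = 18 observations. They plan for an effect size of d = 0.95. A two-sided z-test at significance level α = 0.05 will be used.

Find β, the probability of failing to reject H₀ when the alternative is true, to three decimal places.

β ≈ 0.187

Noncentrality parameter: δ = d·√(n/2) = 0.95 × √(18/2) = 2.8500
Two-sided α = 0.05 → critical value z_{0.025} = 1.960.
Power = Φ(δ − 1.960) + Φ(−δ − 1.960) = Φ(0.890) + Φ(-4.810) = 0.8133 + 0.0000 = 0.8133.
Type II error: β = 1 − power = 1 − 0.8133 = 0.1867.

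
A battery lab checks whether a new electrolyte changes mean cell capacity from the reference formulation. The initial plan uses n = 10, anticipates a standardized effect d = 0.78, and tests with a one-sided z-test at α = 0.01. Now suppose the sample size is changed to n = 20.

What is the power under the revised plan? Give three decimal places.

With n = 20: δ = d·√n = 0.78 × √20 = 3.4883. Critical value z_{0.01} = 2.326.
Revised power = Φ(δ − 2.326) = Φ(1.162) = 0.8774.

Power ≈ 0.877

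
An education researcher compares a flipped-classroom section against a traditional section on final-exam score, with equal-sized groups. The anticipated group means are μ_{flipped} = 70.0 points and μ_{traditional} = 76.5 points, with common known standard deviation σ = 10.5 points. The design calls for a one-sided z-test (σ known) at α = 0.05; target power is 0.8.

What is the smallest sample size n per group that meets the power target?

Standardized effect: d = |μ_{flipped} − μ_{traditional}| / σ = |70.0 − 76.5| / 10.5 = 0.6190
For power 0.8 need Φ(δ − z_{0.05}) = 0.8, so δ = z_{0.05} + z_{0.20} = 1.645 + 0.842 = 2.486.
δ = d·√(n/2) ⇒ n = 2(δ/d)² = 2 × (2.486 / 0.6190)² = 32.27.
Round up to the next whole unit.

n = 33 per group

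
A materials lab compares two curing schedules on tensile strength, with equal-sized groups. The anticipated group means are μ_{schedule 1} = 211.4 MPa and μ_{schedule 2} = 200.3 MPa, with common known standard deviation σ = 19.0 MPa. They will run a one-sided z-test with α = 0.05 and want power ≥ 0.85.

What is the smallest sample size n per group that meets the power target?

n = 43 per group

Standardized effect: d = |μ_{schedule 1} − μ_{schedule 2}| / σ = |211.4 − 200.3| / 19.0 = 0.5842
Set Φ(δ − 1.645) = 0.85; then δ − 1.645 = Φ⁻¹(0.85) = 1.036, giving δ = 2.681.
δ = d·√(n/2) ⇒ n = 2(δ/d)² = 2 × (2.681 / 0.5842)² = 42.13.
Round up to the next whole unit.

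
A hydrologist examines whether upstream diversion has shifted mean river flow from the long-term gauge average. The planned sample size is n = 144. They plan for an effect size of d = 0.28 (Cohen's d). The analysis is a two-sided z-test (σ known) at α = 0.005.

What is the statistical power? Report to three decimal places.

Noncentrality parameter: δ = d·√n = 0.28 × √144 = 3.3600
Two-sided α = 0.005 → critical value z_{0.0025} = 2.807.
Power = Φ(δ − 2.807) + Φ(−δ − 2.807) = Φ(0.553) + Φ(-6.167) = 0.7099 + 0.0000 = 0.7099.

Power ≈ 0.710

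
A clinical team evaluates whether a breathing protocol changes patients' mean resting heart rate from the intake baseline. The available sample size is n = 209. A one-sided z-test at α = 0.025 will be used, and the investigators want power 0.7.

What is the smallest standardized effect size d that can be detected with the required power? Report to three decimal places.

Required noncentrality: δ = z_{0.025} + z_{0.30} = 1.960 + 0.524 = 2.484.
δ = d·√n ⇒ d = δ/√n = 2.484/√209 = 0.1718.

d ≈ 0.172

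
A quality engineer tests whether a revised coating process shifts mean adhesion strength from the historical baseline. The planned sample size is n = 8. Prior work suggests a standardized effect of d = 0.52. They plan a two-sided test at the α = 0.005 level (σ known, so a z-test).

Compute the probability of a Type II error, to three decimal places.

Noncentrality parameter: δ = d·√n = 0.52 × √8 = 1.4708
Critical value for a two-sided test at α = 0.005: z_{α/2} = 2.807.
Power = Φ(δ − 2.807) + Φ(−δ − 2.807) = Φ(-1.336) + Φ(-4.278) = 0.0907 + 0.0000 = 0.0907.
Type II error: β = 1 − power = 1 − 0.0907 = 0.9093.

β ≈ 0.909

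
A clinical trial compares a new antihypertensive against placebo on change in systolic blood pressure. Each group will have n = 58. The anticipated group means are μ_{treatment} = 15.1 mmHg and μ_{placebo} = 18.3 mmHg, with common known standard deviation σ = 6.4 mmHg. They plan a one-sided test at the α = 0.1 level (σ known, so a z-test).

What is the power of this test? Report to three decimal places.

Standardized effect: d = |μ_{treatment} − μ_{placebo}| / σ = |15.1 − 18.3| / 6.4 = 0.5000
Noncentrality parameter: λ = d·√(n/2) = 0.5000 × √(58/2) = 2.6926
One-sided α = 0.1 → critical value z_{0.1} = 1.282.
Power = Φ(λ − 1.282) = Φ(1.411) = 0.9209.

Power ≈ 0.921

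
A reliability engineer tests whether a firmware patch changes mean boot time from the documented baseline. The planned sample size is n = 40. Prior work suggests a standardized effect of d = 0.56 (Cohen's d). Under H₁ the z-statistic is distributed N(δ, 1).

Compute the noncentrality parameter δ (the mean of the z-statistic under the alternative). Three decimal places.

δ ≈ 3.542

δ = d·√n = 0.56 × √40 = 3.5418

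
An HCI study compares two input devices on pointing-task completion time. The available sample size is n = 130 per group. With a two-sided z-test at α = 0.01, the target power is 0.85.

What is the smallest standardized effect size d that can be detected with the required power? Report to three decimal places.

Required noncentrality: δ = z_{0.005} + z_{0.15} = 2.576 + 1.036 = 3.612.
(The second rejection-region term Φ(−δ − z_{α/2}) is negligible and dropped.)
δ = d·√(n/2) ⇒ d = δ/√(n/2) = 3.612/√(130/2) = 0.4480.

d ≈ 0.448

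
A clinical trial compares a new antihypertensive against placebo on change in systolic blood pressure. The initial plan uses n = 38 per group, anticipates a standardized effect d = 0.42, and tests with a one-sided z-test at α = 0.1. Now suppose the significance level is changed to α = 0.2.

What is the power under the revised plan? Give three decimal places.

Power ≈ 0.839

δ = d·√(n/2) = 0.42 × √(38/2) = 1.8307 (unchanged). New critical value: z_{0.2} = 0.842.
Revised power = Φ(δ − 0.842) = Φ(0.989) = 0.8387.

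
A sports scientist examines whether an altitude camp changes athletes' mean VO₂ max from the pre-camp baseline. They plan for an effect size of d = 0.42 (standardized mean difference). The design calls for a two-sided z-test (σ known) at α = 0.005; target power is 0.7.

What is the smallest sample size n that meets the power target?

For power 0.7 need Φ(δ − z_{0.0025}) = 0.7, so δ = z_{0.0025} + z_{0.30} = 2.807 + 0.524 = 3.331.
(The Φ(−δ − z_{α/2}) term is vanishingly small for δ > 0 and is dropped in the standard sample-size formula.)
δ = d·√n ⇒ n = (δ/d)² = (3.331 / 0.42)² = 62.92.
Round up to the next whole unit.

n = 63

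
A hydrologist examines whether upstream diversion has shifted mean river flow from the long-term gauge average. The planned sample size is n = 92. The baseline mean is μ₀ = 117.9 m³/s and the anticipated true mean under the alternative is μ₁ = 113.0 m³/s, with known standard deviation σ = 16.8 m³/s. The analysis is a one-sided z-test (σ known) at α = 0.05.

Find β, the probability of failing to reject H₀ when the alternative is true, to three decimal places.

Standardized effect: d = |μ₁ − μ₀| / σ = |113.0 − 117.9| / 16.8 = 0.2917
Noncentrality parameter: δ = d·√n = 0.2917 × √92 = 2.7976
One-sided α = 0.05 → critical value z_{0.05} = 1.645.
Power = P(Z > 1.645 − δ) = Φ(1.153) = 0.8755.
Type II error: β = 1 − power = 1 − 0.8755 = 0.1245.

β ≈ 0.125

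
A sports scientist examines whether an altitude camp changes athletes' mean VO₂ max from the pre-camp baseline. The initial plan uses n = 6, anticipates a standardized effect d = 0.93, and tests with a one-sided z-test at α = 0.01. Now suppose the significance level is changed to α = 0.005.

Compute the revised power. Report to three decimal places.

δ = d·√n = 0.93 × √6 = 2.2780 (unchanged). New critical value: z_{0.005} = 2.576.
Revised power = P(Z > 2.576 − δ) = Φ(-0.298) = 0.3829.

Power ≈ 0.383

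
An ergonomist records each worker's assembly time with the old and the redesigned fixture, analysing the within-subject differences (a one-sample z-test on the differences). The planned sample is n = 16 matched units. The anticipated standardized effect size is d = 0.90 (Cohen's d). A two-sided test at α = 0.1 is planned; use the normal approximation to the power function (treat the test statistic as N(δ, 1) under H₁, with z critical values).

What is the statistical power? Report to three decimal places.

Noncentrality parameter: δ = d·√n = 0.90 × √16 = 3.6000
Critical value for a two-sided test at α = 0.1: z_{α/2} = 1.645.
Power = Φ(δ − 1.645) + Φ(−δ − 1.645) = Φ(1.955) + Φ(-5.245) = 0.9747 + 0.0000 = 0.9747.

Power ≈ 0.975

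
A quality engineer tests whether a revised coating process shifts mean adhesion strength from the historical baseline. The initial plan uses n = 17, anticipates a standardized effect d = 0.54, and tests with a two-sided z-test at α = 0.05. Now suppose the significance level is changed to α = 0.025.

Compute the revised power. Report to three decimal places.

Power ≈ 0.494

δ = d·√n = 0.54 × √17 = 2.2265 (unchanged). New critical value: z_{0.0125} = 2.241.
Revised power = Φ(δ − 2.241) + Φ(−δ − 2.241) = Φ(-0.015) + Φ(-4.468) = 0.4940 + 0.0000 = 0.4940.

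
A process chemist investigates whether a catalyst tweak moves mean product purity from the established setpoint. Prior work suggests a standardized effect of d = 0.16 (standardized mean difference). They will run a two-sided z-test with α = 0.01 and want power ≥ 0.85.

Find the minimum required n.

n = 510

For power 0.85 need Φ(δ − z_{0.005}) = 0.85, so δ = z_{0.005} + z_{0.15} = 2.576 + 1.036 = 3.612.
(For δ > 0 the lower-tail rejection region contributes negligibly to power, so the one-term inversion is standard.)
δ = d·√n ⇒ n = (δ/d)² = (3.612 / 0.16)² = 509.70.
Round up to the next whole unit.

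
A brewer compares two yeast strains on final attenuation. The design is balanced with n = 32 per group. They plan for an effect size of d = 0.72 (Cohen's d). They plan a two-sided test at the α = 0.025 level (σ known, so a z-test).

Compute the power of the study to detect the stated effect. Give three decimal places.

Power ≈ 0.738

Noncentrality parameter: δ = d·√(n/2) = 0.72 × √(32/2) = 2.8800
Critical value for a two-sided test at α = 0.025: z_{α/2} = 2.241.
Power = Φ(δ − 2.241) + Φ(−δ − 2.241) = Φ(0.639) + Φ(-5.121) = 0.7385 + 0.0000 = 0.7385.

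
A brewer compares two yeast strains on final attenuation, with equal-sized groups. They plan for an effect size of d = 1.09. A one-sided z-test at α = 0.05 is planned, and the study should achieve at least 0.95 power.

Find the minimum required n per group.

n = 19 per group

For power 0.95 need Φ(δ − z_{0.05}) = 0.95, so δ = z_{0.05} + z_{0.05} = 1.645 + 1.645 = 3.290.
δ = d·√(n/2) ⇒ n = 2(δ/d)² = 2 × (3.290 / 1.09)² = 18.22.
Rounding up, n = 19 per group.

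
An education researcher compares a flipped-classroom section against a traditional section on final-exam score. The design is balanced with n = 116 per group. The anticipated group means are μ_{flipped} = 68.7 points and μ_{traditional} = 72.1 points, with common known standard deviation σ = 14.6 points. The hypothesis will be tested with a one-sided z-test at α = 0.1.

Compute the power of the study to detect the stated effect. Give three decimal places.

Power ≈ 0.689

Standardized effect: d = |μ_{flipped} − μ_{traditional}| / σ = |68.7 − 72.1| / 14.6 = 0.2329
Noncentrality parameter: λ = d·√(n/2) = 0.2329 × √(116/2) = 1.7735
One-sided α = 0.1 → critical value z_{0.1} = 1.282.
Power = Φ(λ − 1.282) = Φ(0.492) = 0.6886.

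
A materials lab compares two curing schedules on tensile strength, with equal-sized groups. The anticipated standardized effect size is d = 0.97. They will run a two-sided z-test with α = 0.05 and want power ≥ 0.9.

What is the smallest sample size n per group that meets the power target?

n = 23 per group

Set Φ(δ − 1.960) = 0.9; then δ − 1.960 = Φ⁻¹(0.9) = 1.282, giving δ = 3.242.
(For δ > 0 the lower-tail rejection region contributes negligibly to power, so the one-term inversion is standard.)
δ = d·√(n/2) ⇒ n = 2(δ/d)² = 2 × (3.242 / 0.97)² = 22.33.
Rounding up, n = 23 per group.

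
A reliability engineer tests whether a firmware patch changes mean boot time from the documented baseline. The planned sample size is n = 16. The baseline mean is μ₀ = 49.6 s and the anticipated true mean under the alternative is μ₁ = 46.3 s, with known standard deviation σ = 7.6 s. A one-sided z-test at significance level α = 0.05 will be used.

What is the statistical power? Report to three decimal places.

Standardized effect: d = |μ₁ − μ₀| / σ = |46.3 − 49.6| / 7.6 = 0.4342
Noncentrality parameter: δ = d·√n = 0.4342 × √16 = 1.7368
One-sided α = 0.05 → critical value z_{0.05} = 1.645.
Power = P(Z > 1.645 − δ) = Φ(0.092) = 0.5366.

Power ≈ 0.537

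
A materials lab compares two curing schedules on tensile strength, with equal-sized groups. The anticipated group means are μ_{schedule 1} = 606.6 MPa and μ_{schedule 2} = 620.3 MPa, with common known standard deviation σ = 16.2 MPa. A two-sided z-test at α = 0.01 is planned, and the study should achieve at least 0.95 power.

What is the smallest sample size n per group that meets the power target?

n = 50 per group

Standardized effect: d = |μ_{schedule 1} − μ_{schedule 2}| / σ = |606.6 − 620.3| / 16.2 = 0.8457
For power 0.95 need Φ(δ − z_{0.005}) = 0.95, so δ = z_{0.005} + z_{0.05} = 2.576 + 1.645 = 4.221.
(For δ > 0 the lower-tail rejection region contributes negligibly to power, so the one-term inversion is standard.)
δ = d·√(n/2) ⇒ n = 2(δ/d)² = 2 × (4.221 / 0.8457)² = 49.82.
Round up to the next whole unit.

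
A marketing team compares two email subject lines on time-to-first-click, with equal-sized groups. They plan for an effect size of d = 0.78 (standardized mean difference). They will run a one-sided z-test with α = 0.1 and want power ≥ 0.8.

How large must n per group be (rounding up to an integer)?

Set Φ(δ − 1.282) = 0.8; then δ − 1.282 = Φ⁻¹(0.8) = 0.842, giving δ = 2.123.
δ = d·√(n/2) ⇒ n = 2(δ/d)² = 2 × (2.123 / 0.78)² = 14.82.
Rounding up, n = 15 per group.

n = 15 per group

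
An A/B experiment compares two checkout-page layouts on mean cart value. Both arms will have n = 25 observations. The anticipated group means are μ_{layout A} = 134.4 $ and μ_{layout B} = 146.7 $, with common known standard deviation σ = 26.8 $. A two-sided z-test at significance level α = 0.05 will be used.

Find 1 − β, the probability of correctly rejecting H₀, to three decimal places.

Power ≈ 0.368

Standardized effect: d = |μ_{layout A} − μ_{layout B}| / σ = |134.4 − 146.7| / 26.8 = 0.4590
Noncentrality parameter: δ = d·√(n/2) = 0.4590 × √(25/2) = 1.6227
Two-sided α = 0.05 → critical value z_{0.025} = 1.960.
Power = Φ(δ − 1.960) + Φ(−δ − 1.960) = Φ(-0.337) + Φ(-3.583) = 0.3679 + 0.0002 = 0.3681.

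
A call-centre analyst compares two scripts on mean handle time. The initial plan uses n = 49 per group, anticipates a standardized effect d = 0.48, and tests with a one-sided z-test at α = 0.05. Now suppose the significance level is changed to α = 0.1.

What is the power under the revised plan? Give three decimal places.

Power ≈ 0.863

δ = d·√(n/2) = 0.48 × √(49/2) = 2.3759 (unchanged). New critical value: z_{0.1} = 1.282.
Revised power = Φ(δ − 1.282) = Φ(1.094) = 0.8631.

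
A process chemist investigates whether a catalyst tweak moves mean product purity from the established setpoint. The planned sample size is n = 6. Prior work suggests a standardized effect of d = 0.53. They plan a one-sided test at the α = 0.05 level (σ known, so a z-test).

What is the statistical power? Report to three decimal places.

Power ≈ 0.364

Noncentrality parameter: δ = d·√n = 0.53 × √6 = 1.2982
Critical value for a one-sided test at α = 0.05: z_α = 1.645.
Power = P(Z > 1.645 − δ) = Φ(-0.347) = 0.3644.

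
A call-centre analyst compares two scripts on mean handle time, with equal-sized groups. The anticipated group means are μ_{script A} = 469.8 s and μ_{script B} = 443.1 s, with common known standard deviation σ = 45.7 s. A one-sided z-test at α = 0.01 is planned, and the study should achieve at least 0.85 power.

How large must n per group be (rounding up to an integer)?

n = 67 per group

Standardized effect: d = |μ_{script A} − μ_{script B}| / σ = |469.8 − 443.1| / 45.7 = 0.5842
For power 0.85 need Φ(δ − z_{0.01}) = 0.85, so δ = z_{0.01} + z_{0.15} = 2.326 + 1.036 = 3.363.
δ = d·√(n/2) ⇒ n = 2(δ/d)² = 2 × (3.363 / 0.5842)² = 66.26.
Round up to the next whole unit.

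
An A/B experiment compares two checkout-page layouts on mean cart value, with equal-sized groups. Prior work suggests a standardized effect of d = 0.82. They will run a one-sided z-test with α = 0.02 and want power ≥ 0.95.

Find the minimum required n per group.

n = 41 per group

Set Φ(δ − 2.054) = 0.95; then δ − 2.054 = Φ⁻¹(0.95) = 1.645, giving δ = 3.699.
δ = d·√(n/2) ⇒ n = 2(δ/d)² = 2 × (3.699 / 0.82)² = 40.69.
Round up to the next whole unit.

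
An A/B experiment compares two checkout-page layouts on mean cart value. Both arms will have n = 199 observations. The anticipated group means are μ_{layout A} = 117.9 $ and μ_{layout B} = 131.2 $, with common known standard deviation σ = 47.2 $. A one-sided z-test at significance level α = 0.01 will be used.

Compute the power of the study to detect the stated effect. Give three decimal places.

Standardized effect: d = |μ_{layout A} − μ_{layout B}| / σ = |117.9 − 131.2| / 47.2 = 0.2818
Noncentrality parameter: δ = d·√(n/2) = 0.2818 × √(199/2) = 2.8107
One-sided α = 0.01 → critical value z_{0.01} = 2.326.
Power = P(Z > 2.326 − δ) = Φ(0.484) = 0.6859.

Power ≈ 0.686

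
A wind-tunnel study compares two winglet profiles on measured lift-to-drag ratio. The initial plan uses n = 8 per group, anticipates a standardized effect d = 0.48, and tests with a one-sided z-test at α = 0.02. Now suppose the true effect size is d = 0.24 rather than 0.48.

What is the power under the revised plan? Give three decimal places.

Power ≈ 0.058

With d = 0.24: δ = d·√(n/2) = 0.24 × √(8/2) = 0.4800. Critical value z_{0.02} = 2.054.
Revised power = P(Z > 2.054 − δ) = Φ(-1.574) = 0.0578.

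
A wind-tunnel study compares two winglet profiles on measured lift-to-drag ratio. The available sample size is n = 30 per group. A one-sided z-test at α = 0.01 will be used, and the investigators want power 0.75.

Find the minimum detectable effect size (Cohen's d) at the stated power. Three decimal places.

d ≈ 0.775

Need Φ(δ − 2.326) = 0.75, so δ = 2.326 + 0.674 = 3.001.
δ = d·√(n/2) ⇒ d = δ/√(n/2) = 3.001/√(30/2) = 0.7748.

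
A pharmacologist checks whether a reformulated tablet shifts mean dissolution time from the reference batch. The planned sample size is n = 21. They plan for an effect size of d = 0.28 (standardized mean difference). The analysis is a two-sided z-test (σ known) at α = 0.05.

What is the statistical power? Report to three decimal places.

Noncentrality parameter: λ = d·√n = 0.28 × √21 = 1.2831
Critical value for a two-sided test at α = 0.05: z_{α/2} = 1.960.
Power = Φ(λ − 1.960) + Φ(−λ − 1.960) = Φ(-0.677) + Φ(-3.243) = 0.2493 + 0.0006 = 0.2498.

Power ≈ 0.250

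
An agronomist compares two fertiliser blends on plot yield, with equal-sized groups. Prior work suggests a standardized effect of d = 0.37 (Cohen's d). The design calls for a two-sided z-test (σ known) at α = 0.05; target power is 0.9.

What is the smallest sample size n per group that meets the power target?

n = 154 per group

Set Φ(δ − 1.960) = 0.9; then δ − 1.960 = Φ⁻¹(0.9) = 1.282, giving δ = 3.242.
(The Φ(−δ − z_{α/2}) term is vanishingly small for δ > 0 and is dropped in the standard sample-size formula.)
δ = d·√(n/2) ⇒ n = 2(δ/d)² = 2 × (3.242 / 0.37)² = 153.51.
Rounding up, n = 154 per group.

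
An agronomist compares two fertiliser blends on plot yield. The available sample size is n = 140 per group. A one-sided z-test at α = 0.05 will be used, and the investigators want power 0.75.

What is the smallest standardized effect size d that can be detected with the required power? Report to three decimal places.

d ≈ 0.277

Required noncentrality: δ = z_{0.05} + z_{0.25} = 1.645 + 0.674 = 2.319.
δ = d·√(n/2) ⇒ d = δ/√(n/2) = 2.319/√(140/2) = 0.2772.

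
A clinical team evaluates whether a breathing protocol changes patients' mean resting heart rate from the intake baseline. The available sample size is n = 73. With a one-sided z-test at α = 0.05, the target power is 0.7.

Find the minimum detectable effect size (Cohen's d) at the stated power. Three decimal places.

Required noncentrality: δ = z_{0.05} + z_{0.30} = 1.645 + 0.524 = 2.169.
δ = d·√n ⇒ d = δ/√n = 2.169/√73 = 0.2539.

d ≈ 0.254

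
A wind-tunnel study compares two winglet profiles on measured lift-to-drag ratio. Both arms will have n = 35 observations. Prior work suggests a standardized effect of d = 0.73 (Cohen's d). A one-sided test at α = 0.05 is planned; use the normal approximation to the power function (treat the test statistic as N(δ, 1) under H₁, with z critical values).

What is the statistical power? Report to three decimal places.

Power ≈ 0.921

Noncentrality parameter: δ = d·√(n/2) = 0.73 × √(35/2) = 3.0538
Critical value for a one-sided test at α = 0.05: z_α = 1.645.
Power = Φ(δ − 1.645) = Φ(1.409) = 0.9206.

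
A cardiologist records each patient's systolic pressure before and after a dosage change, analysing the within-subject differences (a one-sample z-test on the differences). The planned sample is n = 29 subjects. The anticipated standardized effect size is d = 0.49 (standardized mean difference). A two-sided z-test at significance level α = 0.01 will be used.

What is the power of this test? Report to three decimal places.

Power ≈ 0.525

Noncentrality parameter: λ = d·√n = 0.49 × √29 = 2.6387
Two-sided α = 0.01 → critical value z_{0.005} = 2.576.
Power = Φ(λ − 2.576) + Φ(−λ − 2.576) = Φ(0.063) + Φ(-5.215) = 0.5251 + 0.0000 = 0.5251.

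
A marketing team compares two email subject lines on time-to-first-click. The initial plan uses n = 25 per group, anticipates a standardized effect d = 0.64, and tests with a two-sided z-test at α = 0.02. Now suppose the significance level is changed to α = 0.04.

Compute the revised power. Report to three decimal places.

δ = d·√(n/2) = 0.64 × √(25/2) = 2.2627 (unchanged). New critical value: z_{0.02} = 2.054.
Revised power = Φ(δ − 2.054) + Φ(−δ − 2.054) = Φ(0.209) + Φ(-4.316) = 0.5828 + 0.0000 = 0.5828.

Power ≈ 0.583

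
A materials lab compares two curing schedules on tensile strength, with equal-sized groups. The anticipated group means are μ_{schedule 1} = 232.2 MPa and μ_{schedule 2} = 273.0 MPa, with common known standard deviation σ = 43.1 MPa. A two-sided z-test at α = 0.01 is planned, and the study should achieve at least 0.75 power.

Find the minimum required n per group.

n = 24 per group

Standardized effect: d = |μ_{schedule 1} − μ_{schedule 2}| / σ = |232.2 − 273.0| / 43.1 = 0.9466
Set Φ(δ − 2.576) = 0.75; then δ − 2.576 = Φ⁻¹(0.75) = 0.674, giving δ = 3.250.
(For δ > 0 the lower-tail rejection region contributes negligibly to power, so the one-term inversion is standard.)
δ = d·√(n/2) ⇒ n = 2(δ/d)² = 2 × (3.250 / 0.9466)² = 23.58.
Rounding up, n = 24 per group.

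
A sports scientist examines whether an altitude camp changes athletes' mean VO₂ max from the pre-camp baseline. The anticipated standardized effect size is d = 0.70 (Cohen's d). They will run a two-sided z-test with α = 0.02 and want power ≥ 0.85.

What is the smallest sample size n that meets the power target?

For power 0.85 need Φ(δ − z_{0.01}) = 0.85, so δ = z_{0.01} + z_{0.15} = 2.326 + 1.036 = 3.363.
(The Φ(−δ − z_{α/2}) term is vanishingly small for δ > 0 and is dropped in the standard sample-size formula.)
δ = d·√n ⇒ n = (δ/d)² = (3.363 / 0.70)² = 23.08.
Round up to the next whole unit.

n = 24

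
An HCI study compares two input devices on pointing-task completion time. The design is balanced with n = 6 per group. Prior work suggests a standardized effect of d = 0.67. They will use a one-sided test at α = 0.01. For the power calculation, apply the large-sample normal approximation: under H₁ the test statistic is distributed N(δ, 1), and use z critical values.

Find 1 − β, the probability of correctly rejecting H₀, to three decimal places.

Power ≈ 0.122

Noncentrality parameter: δ = d·√(n/2) = 0.67 × √(6/2) = 1.1605
One-sided α = 0.01 → critical value z_{0.01} = 2.326.
Power = Φ(δ − 2.326) = Φ(-1.166) = 0.1218.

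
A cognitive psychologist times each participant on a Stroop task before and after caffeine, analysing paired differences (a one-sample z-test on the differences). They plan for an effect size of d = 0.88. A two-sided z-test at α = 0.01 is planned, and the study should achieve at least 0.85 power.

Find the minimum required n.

For power 0.85 need Φ(δ − z_{0.005}) = 0.85, so δ = z_{0.005} + z_{0.15} = 2.576 + 1.036 = 3.612.
(For δ > 0 the lower-tail rejection region contributes negligibly to power, so the one-term inversion is standard.)
δ = d·√n ⇒ n = (δ/d)² = (3.612 / 0.88)² = 16.85.
Rounding up, n = 17.

n = 17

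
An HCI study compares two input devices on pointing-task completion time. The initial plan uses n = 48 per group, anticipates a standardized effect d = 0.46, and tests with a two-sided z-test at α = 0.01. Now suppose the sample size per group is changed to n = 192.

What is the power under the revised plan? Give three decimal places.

With n = 192 per group: δ = d·√(n/2) = 0.46 × √(192/2) = 4.5071. Critical value z_{0.005} = 2.576.
Revised power = Φ(δ − 2.576) + Φ(−δ − 2.576) = Φ(1.931) + Φ(-7.083) = 0.9733 + 0.0000 = 0.9733.

Power ≈ 0.973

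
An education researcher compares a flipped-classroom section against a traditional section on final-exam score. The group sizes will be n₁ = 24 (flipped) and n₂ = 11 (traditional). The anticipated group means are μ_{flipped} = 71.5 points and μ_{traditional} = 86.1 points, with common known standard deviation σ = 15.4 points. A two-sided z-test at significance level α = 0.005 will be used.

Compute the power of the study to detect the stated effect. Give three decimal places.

Power ≈ 0.419

Standardized effect: d = |μ_{flipped} − μ_{traditional}| / σ = |71.5 − 86.1| / 15.4 = 0.9481
Noncentrality parameter: δ = d / √(1/n₁ + 1/n₂) = 0.9481 / √(1/24 + 1/11) = 2.6038
Critical value for a two-sided test at α = 0.005: z_{α/2} = 2.807.
Power = Φ(δ − 2.807) + Φ(−δ − 2.807) = Φ(-0.203) + Φ(-5.411) = 0.4195 + 0.0000 = 0.4195.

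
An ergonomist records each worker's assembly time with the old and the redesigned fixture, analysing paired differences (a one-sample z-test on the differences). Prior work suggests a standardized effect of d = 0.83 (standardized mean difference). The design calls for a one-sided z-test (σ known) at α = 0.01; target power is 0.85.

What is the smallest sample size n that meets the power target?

n = 17

Set Φ(δ − 2.326) = 0.85; then δ − 2.326 = Φ⁻¹(0.85) = 1.036, giving δ = 3.363.
δ = d·√n ⇒ n = (δ/d)² = (3.363 / 0.83)² = 16.42.
Round up to the next whole unit.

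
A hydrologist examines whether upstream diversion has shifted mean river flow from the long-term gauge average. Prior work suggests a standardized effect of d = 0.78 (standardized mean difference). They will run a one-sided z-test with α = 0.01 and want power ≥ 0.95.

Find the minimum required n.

Set Φ(δ − 2.326) = 0.95; then δ − 2.326 = Φ⁻¹(0.95) = 1.645, giving δ = 3.971.
δ = d·√n ⇒ n = (δ/d)² = (3.971 / 0.78)² = 25.92.
Round up to the next whole unit.

n = 26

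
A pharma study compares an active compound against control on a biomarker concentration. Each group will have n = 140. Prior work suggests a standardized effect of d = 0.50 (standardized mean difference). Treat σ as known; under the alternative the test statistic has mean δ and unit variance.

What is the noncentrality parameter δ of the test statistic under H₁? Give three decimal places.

δ ≈ 4.183

The noncentrality parameter scales effect size by the design's sample-size factor: δ = d·√(n/2) = 0.50 × √(140/2) = 4.1833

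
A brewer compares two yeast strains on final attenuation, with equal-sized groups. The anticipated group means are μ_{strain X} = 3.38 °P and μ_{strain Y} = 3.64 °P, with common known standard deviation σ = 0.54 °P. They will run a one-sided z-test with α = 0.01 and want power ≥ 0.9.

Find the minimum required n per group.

Standardized effect: d = |μ_{strain X} − μ_{strain Y}| / σ = |3.38 − 3.64| / 0.54 = 0.4815
For power 0.9 need Φ(δ − z_{0.01}) = 0.9, so δ = z_{0.01} + z_{0.10} = 2.326 + 1.282 = 3.608.
δ = d·√(n/2) ⇒ n = 2(δ/d)² = 2 × (3.608 / 0.4815)² = 112.30.
Rounding up, n = 113 per group.

n = 113 per group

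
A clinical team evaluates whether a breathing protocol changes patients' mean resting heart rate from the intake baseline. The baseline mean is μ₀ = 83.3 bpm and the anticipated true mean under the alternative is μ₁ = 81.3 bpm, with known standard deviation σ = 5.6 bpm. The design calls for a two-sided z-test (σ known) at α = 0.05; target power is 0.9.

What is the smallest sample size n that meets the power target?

Standardized effect: d = |μ₁ − μ₀| / σ = |81.3 − 83.3| / 5.6 = 0.3571
Set Φ(δ − 1.960) = 0.9; then δ − 1.960 = Φ⁻¹(0.9) = 1.282, giving δ = 3.242.
(The Φ(−δ − z_{α/2}) term is vanishingly small for δ > 0 and is dropped in the standard sample-size formula.)
δ = d·√n ⇒ n = (δ/d)² = (3.242 / 0.3571)² = 82.38.
Rounding up, n = 83.

n = 83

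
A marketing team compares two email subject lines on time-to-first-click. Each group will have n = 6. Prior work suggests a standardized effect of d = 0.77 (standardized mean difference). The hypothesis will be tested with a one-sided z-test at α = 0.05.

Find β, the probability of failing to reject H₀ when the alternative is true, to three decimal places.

β ≈ 0.622

Noncentrality parameter: δ = d·√(n/2) = 0.77 × √(6/2) = 1.3337
One-sided α = 0.05 → critical value z_{0.05} = 1.645.
Power = Φ(δ − 1.645) = Φ(-0.311) = 0.3778.
Type II error: β = 1 − power = 1 − 0.3778 = 0.6222.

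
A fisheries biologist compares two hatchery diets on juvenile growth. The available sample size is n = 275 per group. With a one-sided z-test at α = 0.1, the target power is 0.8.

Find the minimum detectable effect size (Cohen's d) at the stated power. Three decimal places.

d ≈ 0.181

Need Φ(δ − 1.282) = 0.8, so δ = 1.282 + 0.842 = 2.123.
δ = d·√(n/2) ⇒ d = δ/√(n/2) = 2.123/√(275/2) = 0.1811.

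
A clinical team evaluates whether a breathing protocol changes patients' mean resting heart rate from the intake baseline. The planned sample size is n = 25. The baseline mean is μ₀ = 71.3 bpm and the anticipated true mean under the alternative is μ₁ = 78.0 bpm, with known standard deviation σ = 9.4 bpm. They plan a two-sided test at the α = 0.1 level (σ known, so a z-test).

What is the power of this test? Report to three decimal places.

Power ≈ 0.973

Standardized effect: d = |μ₁ − μ₀| / σ = |78.0 − 71.3| / 9.4 = 0.7128
Noncentrality parameter: δ = d·√n = 0.7128 × √25 = 3.5638
Critical value for a two-sided test at α = 0.1: z_{α/2} = 1.645.
Power = Φ(δ − 1.645) + Φ(−δ − 1.645) = Φ(1.919) + Φ(-5.209) = 0.9725 + 0.0000 = 0.9725.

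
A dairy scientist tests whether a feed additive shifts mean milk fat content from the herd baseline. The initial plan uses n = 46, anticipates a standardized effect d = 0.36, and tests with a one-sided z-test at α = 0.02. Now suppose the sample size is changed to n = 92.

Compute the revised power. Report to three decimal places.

Power ≈ 0.919

With n = 92: δ = d·√n = 0.36 × √92 = 3.4530. Critical value z_{0.02} = 2.054.
Revised power = P(Z > 2.054 − δ) = Φ(1.399) = 0.9191.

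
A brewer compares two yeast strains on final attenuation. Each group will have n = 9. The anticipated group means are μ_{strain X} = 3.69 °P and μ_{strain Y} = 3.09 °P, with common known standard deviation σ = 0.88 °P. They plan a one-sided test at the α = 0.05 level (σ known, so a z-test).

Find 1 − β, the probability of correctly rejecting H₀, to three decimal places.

Power ≈ 0.421

Standardized effect: d = |μ_{strain X} − μ_{strain Y}| / σ = |3.69 − 3.09| / 0.88 = 0.6818
Noncentrality parameter: δ = d·√(n/2) = 0.6818 × √(9/2) = 1.4464
Critical value for a one-sided test at α = 0.05: z_α = 1.645.
Power = P(Z > 1.645 − δ) = Φ(-0.198) = 0.4213.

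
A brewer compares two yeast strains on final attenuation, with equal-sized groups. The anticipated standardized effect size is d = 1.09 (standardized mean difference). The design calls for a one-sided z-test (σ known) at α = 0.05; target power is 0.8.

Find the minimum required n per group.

For power 0.8 need Φ(δ − z_{0.05}) = 0.8, so δ = z_{0.05} + z_{0.20} = 1.645 + 0.842 = 2.486.
δ = d·√(n/2) ⇒ n = 2(δ/d)² = 2 × (2.486 / 1.09)² = 10.41.
Round up to the next whole unit.

n = 11 per group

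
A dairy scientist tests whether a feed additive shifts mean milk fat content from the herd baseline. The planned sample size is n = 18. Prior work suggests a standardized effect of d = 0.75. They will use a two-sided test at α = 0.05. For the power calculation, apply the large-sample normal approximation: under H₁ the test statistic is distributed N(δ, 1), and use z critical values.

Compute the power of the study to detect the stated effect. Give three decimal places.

Noncentrality parameter: δ = d·√n = 0.75 × √18 = 3.1820
Two-sided α = 0.05 → critical value z_{0.025} = 1.960.
Power = Φ(δ − 1.960) + Φ(−δ − 1.960) = Φ(1.222) + Φ(-5.142) = 0.8891 + 0.0000 = 0.8891.

Power ≈ 0.889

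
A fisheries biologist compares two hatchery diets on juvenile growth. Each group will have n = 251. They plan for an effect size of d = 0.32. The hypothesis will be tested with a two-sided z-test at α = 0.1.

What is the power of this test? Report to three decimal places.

Noncentrality parameter: δ = d·√(n/2) = 0.32 × √(251/2) = 3.5849
Two-sided α = 0.1 → critical value z_{0.05} = 1.645.
Power = Φ(δ − 1.645) + Φ(−δ − 1.645) = Φ(1.940) + Φ(-5.230) = 0.9738 + 0.0000 = 0.9738.

Power ≈ 0.974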